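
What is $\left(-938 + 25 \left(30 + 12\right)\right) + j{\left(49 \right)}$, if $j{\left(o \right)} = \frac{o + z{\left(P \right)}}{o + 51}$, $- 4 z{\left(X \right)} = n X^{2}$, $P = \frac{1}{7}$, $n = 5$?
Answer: $\frac{2204799}{19600} \approx 112.49$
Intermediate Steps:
$P = \frac{1}{7} \approx 0.14286$
$z{\left(X \right)} = - \frac{5 X^{2}}{4}$
$j{\left(o \right)} = \frac{- \frac{5}{196} + o}{51 + o}$ ($j{\left(o \right)} = \frac{o - \frac{5}{4 \cdot 49}}{o + 51} = \frac{o - \frac{5}{196}}{51 + o} = \frac{- \frac{5}{196} + o}{51 + o}$)
$\left(-938 + 25 \left(30 + 12\right)\right) + j{\left(49 \right)} = \left(-938 + 25 \left(30 + 12\right)\right) + \frac{- \frac{5}{196} + 49}{51 + 49} = \left(-938 + 25 \cdot 42\right) + \frac{1}{100} \cdot \frac{9599}{196} = \left(-938 + 1050\right) + \frac{1}{100} \cdot \frac{9599}{196} = 112 + \frac{9599}{19600} = \frac{2204799}{19600}$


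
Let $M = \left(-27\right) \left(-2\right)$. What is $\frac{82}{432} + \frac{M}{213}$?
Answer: $\frac{6799}{15336} \approx 0.44334$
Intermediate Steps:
$M = 54$
$\frac{82}{432} + \frac{M}{213} = \frac{82}{432} + \frac{54}{213} = 82 \cdot \frac{1}{432} + 54 \cdot \frac{1}{213} = \frac{41}{216} + \frac{18}{71} = \frac{6799}{15336}$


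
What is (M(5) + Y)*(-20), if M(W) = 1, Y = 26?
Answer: -540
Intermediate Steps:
(M(5) + Y)*(-20) = (1 + 26)*(-20) = 27*(-20) = -540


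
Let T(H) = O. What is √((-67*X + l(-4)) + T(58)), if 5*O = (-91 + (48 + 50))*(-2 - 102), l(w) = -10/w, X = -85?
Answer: √555190/10 ≈ 74.511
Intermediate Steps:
O = -728/5 (O = ((-91 + (48 + 50))*(-2 - 102))/5 = ((-91 + 98)*(-104))/5 = (7*(-104))/5 = (⅕)*(-728) = -728/5 ≈ -145.60)
T(H) = -728/5
√((-67*X + l(-4)) + T(58)) = √((-67*(-85) - 10/(-4)) - 728/5) = √((5695 - 10*(-¼)) - 728/5) = √((5695 + 5/2) - 728/5) = √(11395/2 - 728/5) = √(55519/10) = √555190/10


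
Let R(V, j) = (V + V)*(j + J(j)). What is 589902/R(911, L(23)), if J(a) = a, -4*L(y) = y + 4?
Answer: -196634/8199 ≈ -23.983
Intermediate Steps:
L(y) = -1 - y/4 (L(y) = -(y + 4)/4 = -(4 + y)/4 = -1 - y/4)
R(V, j) = 4*V*j (R(V, j) = (V + V)*(j + j) = (2*V)*(2*j) = 4*V*j)
589902/R(911, L(23)) = 589902/((4*911*(-1 - ¼*23))) = 589902/((4*911*(-1 - 23/4))) = 589902/((4*911*(-27/4))) = 589902/(-24597) = 589902*(-1/24597) = -196634/8199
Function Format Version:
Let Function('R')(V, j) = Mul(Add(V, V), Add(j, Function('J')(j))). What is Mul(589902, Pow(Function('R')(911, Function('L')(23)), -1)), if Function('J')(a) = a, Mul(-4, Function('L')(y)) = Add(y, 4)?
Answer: Rational(-196634, 8199) ≈ -23.983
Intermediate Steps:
Function('L')(y) = Add(-1, Mul(Rational(-1, 4), y)) (Function('L')(y) = Mul(Rational(-1, 4), Add(y, 4)) = Mul(Rational(-1, 4), Add(4, y)) = Add(-1, Mul(Rational(-1, 4), y)))
Function('R')(V, j) = Mul(4, V, j) (Function('R')(V, j) = Mul(Add(V, V), Add(j, j)) = Mul(Mul(2, V), Mul(2, j)) = Mul(4, V, j))
Mul(589902, Pow(Function('R')(911, Function('L')(23)), -1)) = Mul(589902, Pow(Mul(4, 911, Add(-1, Mul(Rational(-1, 4), 23))), -1)) = Mul(589902, Pow(Mul(4, 911, Add(-1, Rational(-23, 4))), -1)) = Mul(589902, Pow(Mul(4, 911, Rational(-27, 4)), -1)) = Mul(589902, Pow(-24597, -1)) = Mul(589902, Rational(-1, 24597)) = Rational(-196634, 8199)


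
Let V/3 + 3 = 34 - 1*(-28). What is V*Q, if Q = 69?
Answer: 12213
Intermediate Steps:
V = 177 (V = -9 + 3*(34 - 1*(-28)) = -9 + 3*(34 + 28) = -9 + 3*62 = -9 + 186 = 177)
V*Q = 177*69 = 12213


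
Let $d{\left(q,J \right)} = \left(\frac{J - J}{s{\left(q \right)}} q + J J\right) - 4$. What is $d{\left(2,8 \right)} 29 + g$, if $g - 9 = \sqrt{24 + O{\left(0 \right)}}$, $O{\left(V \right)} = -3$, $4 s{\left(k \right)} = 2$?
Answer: $1749 + \sqrt{21} \approx 1753.6$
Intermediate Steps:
$s{\left(k \right)} = \frac{1}{2}$ ($s{\left(k \right)} = \frac{1}{4} \cdot 2 = \frac{1}{2}$)
$d{\left(q,J \right)} = -4 + J^{2}$ ($d{\left(q,J \right)} = \left(\left(J - J\right) \frac{1}{\frac{1}{2}} q + J J\right) - 4 = \left(0 \cdot 2 q + J^{2}\right) - 4 = \left(0 q + J^{2}\right) - 4 = \left(0 + J^{2}\right) - 4 = J^{2} - 4 = -4 + J^{2}$)
$g = 9 + \sqrt{21}$ ($g = 9 + \sqrt{24 - 3} = 9 + \sqrt{21} \approx 13.583$)
$d{\left(2,8 \right)} 29 + g = \left(-4 + 8^{2}\right) 29 + \left(9 + \sqrt{21}\right) = \left(-4 + 64\right) 29 + \left(9 + \sqrt{21}\right) = 60 \cdot 29 + \left(9 + \sqrt{21}\right) = 1740 + \left(9 + \sqrt{21}\right) = 1749 + \sqrt{21}$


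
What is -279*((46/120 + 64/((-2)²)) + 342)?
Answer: -1999779/20 ≈ -99989.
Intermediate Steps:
-279*((46/120 + 64/((-2)²)) + 342) = -279*((46*(1/120) + 64/4) + 342) = -279*((23/60 + 64*(¼)) + 342) = -279*((23/60 + 16) + 342) = -279*(983/60 + 342) = -279*21503/60 = -1999779/20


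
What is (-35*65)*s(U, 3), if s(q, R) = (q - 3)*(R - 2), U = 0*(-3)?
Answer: 6825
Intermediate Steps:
U = 0
s(q, R) = (-3 + q)*(-2 + R)
(-35*65)*s(U, 3) = (-35*65)*(6 - 3*3 - 2*0 + 3*0) = -2275*(6 - 9 + 0 + 0) = -2275*(-3) = 6825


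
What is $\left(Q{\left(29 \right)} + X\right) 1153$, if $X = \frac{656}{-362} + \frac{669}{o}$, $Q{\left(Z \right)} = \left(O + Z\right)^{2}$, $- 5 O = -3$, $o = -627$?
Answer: $\frac{952243722773}{945725} \approx 1.0069 \cdot 10^{6}$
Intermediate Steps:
$O = \frac{3}{5}$ ($O = \left(- \frac{1}{5}\right) \left(-3\right) = \frac{3}{5} \approx 0.6$)
$Q{\left(Z \right)} = \left(\frac{3}{5} + Z\right)^{2}$
$X = - \frac{108915}{37829}$ ($X = \frac{656}{-362} + \frac{669}{-627} = 656 \left(- \frac{1}{362}\right) + 669 \left(- \frac{1}{627}\right) = - \frac{328}{181} - \frac{223}{209} = - \frac{108915}{37829} \approx -2.8791$)
$\left(Q{\left(29 \right)} + X\right) 1153 = \left(\frac{\left(3 + 5 \cdot 29\right)^{2}}{25} - \frac{108915}{37829}\right) 1153 = \left(\frac{\left(3 + 145\right)^{2}}{25} - \frac{108915}{37829}\right) 1153 = \left(\frac{148^{2}}{25} - \frac{108915}{37829}\right) 1153 = \left(\frac{1}{25} \cdot 21904 - \frac{108915}{37829}\right) 1153 = \left(\frac{21904}{25} - \frac{108915}{37829}\right) 1153 = \frac{825883541}{945725} \cdot 1153 = \frac{952243722773}{945725}$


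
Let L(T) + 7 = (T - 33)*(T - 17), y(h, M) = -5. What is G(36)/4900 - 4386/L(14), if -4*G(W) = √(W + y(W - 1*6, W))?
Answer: -2193/25 - √31/19600 ≈ -87.720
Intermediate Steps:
L(T) = -7 + (-33 + T)*(-17 + T) (L(T) = -7 + (T - 33)*(T - 17) = -7 + (-33 + T)*(-17 + T))
G(W) = -√(-5 + W)/4 (G(W) = -√(W - 5)/4 = -√(-5 + W)/4)
G(36)/4900 - 4386/L(14) = -√(-5 + 36)/4/4900 - 4386/(554 + 14² - 50*14) = -√31/4*(1/4900) - 4386/(554 + 196 - 700) = -√31/19600 - 4386/50 = -√31/19600 - 4386*1/50 = -√31/19600 - 2193/25 = -2193/25 - √31/19600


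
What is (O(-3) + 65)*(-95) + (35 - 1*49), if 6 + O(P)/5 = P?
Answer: -1914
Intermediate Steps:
O(P) = -30 + 5*P
(O(-3) + 65)*(-95) + (35 - 1*49) = ((-30 + 5*(-3)) + 65)*(-95) + (35 - 1*49) = ((-30 - 15) + 65)*(-95) + (35 - 49) = (-45 + 65)*(-95) - 14 = 20*(-95) - 14 = -1900 - 14 = -1914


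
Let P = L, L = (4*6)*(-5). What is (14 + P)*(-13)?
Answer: 1378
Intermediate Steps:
L = -120 (L = 24*(-5) = -120)
P = -120
(14 + P)*(-13) = (14 - 120)*(-13) = -106*(-13) = 1378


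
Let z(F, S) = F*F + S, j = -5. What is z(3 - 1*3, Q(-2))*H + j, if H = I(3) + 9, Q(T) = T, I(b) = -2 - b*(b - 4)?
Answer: -25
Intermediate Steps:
I(b) = -2 - b*(-4 + b)
z(F, S) = S + F**2 (z(F, S) = F**2 + S = S + F**2)
H = 10 (H = (-2 - 1*3**2 + 4*3) + 9 = (-2 - 1*9 + 12) + 9 = (-2 - 9 + 12) + 9 = 1 + 9 = 10)
z(3 - 1*3, Q(-2))*H + j = (-2 + (3 - 1*3)**2)*10 - 5 = (-2 + (3 - 3)**2)*10 - 5 = (-2 + 0**2)*10 - 5 = (-2 + 0)*10 - 5 = -2*10 - 5 = -20 - 5 = -25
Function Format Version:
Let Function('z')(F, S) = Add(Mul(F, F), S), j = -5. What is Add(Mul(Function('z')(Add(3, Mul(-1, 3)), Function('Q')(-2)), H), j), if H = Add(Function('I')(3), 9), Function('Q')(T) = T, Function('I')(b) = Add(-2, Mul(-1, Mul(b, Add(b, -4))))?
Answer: -25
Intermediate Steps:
Function('I')(b) = Add(-2, Mul(-1, b, Add(-4, b))) (Function('I')(b) = Add(-2, Mul(-1, Mul(b, Add(-4, b)))) = Add(-2, Mul(-1, b, Add(-4, b))))
Function('z')(F, S) = Add(S, Pow(F, 2)) (Function('z')(F, S) = Add(Pow(F, 2), S) = Add(S, Pow(F, 2)))
H = 10 (H = Add(Add(-2, Mul(-1, Pow(3, 2)), Mul(4, 3)), 9) = Add(Add(-2, Mul(-1, 9), 12), 9) = Add(Add(-2, -9, 12), 9) = Add(1, 9) = 10)
Add(Mul(Function('z')(Add(3, Mul(-1, 3)), Function('Q')(-2)), H), j) = Add(Mul(Add(-2, Pow(Add(3, Mul(-1, 3)), 2)), 10), -5) = Add(Mul(Add(-2, Pow(Add(3, -3), 2)), 10), -5) = Add(Mul(Add(-2, Pow(0, 2)), 10), -5) = Add(Mul(Add(-2, 0), 10), -5) = Add(Mul(-2, 10), -5) = Add(-20, -5) = -25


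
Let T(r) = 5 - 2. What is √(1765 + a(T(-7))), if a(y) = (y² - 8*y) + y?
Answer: √1753 ≈ 41.869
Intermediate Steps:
T(r) = 3
a(y) = y² - 7*y
√(1765 + a(T(-7))) = √(1765 + 3*(-7 + 3)) = √(1765 + 3*(-4)) = √(1765 - 12) = √1753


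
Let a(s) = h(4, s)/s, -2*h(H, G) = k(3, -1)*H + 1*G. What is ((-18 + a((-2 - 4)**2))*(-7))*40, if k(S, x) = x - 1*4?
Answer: 45920/9 ≈ 5102.2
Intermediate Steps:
k(S, x) = -4 + x (k(S, x) = x - 4 = -4 + x)
h(H, G) = -G/2 + 5*H/2 (h(H, G) = -((-4 - 1)*H + 1*G)/2 = -(-5*H + G)/2 = -(G - 5*H)/2 = -G/2 + 5*H/2)
a(s) = (10 - s/2)/s (a(s) = (-s/2 + (5/2)*4)/s = (-s/2 + 10)/s = (10 - s/2)/s)
((-18 + a((-2 - 4)**2))*(-7))*40 = ((-18 + (20 - (-2 - 4)**2)/(2*((-2 - 4)**2)))*(-7))*40 = ((-18 + (20 - 1*(-6)**2)/(2*((-6)**2)))*(-7))*40 = ((-18 + (1/2)*(20 - 1*36)/36)*(-7))*40 = ((-18 + (1/2)*(1/36)*(20 - 36))*(-7))*40 = ((-18 + (1/2)*(1/36)*(-16))*(-7))*40 = ((-18 - 2/9)*(-7))*40 = -164/9*(-7)*40 = (1148/9)*40 = 45920/9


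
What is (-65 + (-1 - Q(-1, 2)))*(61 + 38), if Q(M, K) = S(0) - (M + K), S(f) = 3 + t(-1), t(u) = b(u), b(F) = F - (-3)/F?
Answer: -6336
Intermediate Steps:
b(F) = F + 3/F
t(u) = u + 3/u
S(f) = -1 (S(f) = 3 + (-1 + 3/(-1)) = 3 + (-1 + 3*(-1)) = 3 + (-1 - 3) = 3 - 4 = -1)
Q(M, K) = -1 - K - M (Q(M, K) = -1 - (M + K) = -1 - (K + M) = -1 + (-K - M) = -1 - K - M)
(-65 + (-1 - Q(-1, 2)))*(61 + 38) = (-65 + (-1 - (-1 - 1*2 - 1*(-1))))*(61 + 38) = (-65 + (-1 - (-1 - 2 + 1)))*99 = (-65 + (-1 - 1*(-2)))*99 = (-65 + (-1 + 2))*99 = (-65 + 1)*99 = -64*99 = -6336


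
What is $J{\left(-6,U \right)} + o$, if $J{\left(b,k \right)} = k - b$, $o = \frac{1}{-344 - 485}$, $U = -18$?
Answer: $- \frac{9949}{829} \approx -12.001$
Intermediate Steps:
$o = - \frac{1}{829}$ ($o = \frac{1}{-829} = - \frac{1}{829} \approx -0.0012063$)
$J{\left(-6,U \right)} + o = \left(-18 - -6\right) - \frac{1}{829} = \left(-18 + 6\right) - \frac{1}{829} = -12 - \frac{1}{829} = - \frac{9949}{829}$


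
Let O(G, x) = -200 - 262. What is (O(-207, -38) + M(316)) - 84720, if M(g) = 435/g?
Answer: -26917077/316 ≈ -85181.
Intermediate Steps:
O(G, x) = -462
(O(-207, -38) + M(316)) - 84720 = (-462 + 435/316) - 84720 = -145557/316 - 84720 = -26917077/316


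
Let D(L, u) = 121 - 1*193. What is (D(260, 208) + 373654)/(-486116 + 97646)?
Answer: -186791/194235 ≈ -0.96168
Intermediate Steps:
D(L, u) = -72 (D(L, u) = 121 - 193 = -72)
(D(260, 208) + 373654)/(-486116 + 97646) = (-72 + 373654)/(-486116 + 97646) = 373582/(-388470) = 373582*(-1/388470) = -186791/194235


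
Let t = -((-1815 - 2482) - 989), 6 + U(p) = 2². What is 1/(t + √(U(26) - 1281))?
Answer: 5286/27943079 - I*√1283/27943079 ≈ 0.00018917 - 1.2819e-6*I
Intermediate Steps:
U(p) = -2 (U(p) = -6 + 2² = -6 + 4 = -2)
t = 5286 (t = -(-4297 - 989) = -1*(-5286) = 5286)
1/(t + √(U(26) - 1281)) = 1/(5286 + √(-2 - 1281)) = 1/(5286 + √(-1283)) = 1/(5286 + I*√1283)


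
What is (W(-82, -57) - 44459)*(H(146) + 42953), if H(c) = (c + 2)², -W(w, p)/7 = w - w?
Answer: -2883477363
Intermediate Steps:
W(w, p) = 0 (W(w, p) = -7*(w - w) = -7*0 = 0)
H(c) = (2 + c)²
(W(-82, -57) - 44459)*(H(146) + 42953) = (0 - 44459)*((2 + 146)² + 42953) = -44459*(148² + 42953) = -44459*(21904 + 42953) = -44459*64857 = -2883477363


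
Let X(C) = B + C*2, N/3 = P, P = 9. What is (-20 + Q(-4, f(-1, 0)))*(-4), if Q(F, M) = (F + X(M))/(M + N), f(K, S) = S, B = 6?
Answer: 2152/27 ≈ 79.704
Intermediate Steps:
N = 27 (N = 3*9 = 27)
X(C) = 6 + 2*C (X(C) = 6 + C*2 = 6 + 2*C)
Q(F, M) = (6 + F + 2*M)/(27 + M) (Q(F, M) = (F + (6 + 2*M))/(M + 27) = (6 + F + 2*M)/(27 + M))
(-20 + Q(-4, f(-1, 0)))*(-4) = (-20 + (6 - 4 + 2*0)/(27 + 0))*(-4) = (-20 + (6 - 4 + 0)/27)*(-4) = (-20 + (1/27)*2)*(-4) = (-20 + 2/27)*(-4) = -538/27*(-4) = 2152/27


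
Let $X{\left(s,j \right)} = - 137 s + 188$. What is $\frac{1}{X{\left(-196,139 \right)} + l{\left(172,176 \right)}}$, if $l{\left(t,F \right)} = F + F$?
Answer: $\frac{1}{27392} \approx 3.6507 \cdot 10^{-5}$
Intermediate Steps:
$l{\left(t,F \right)} = 2 F$
$X{\left(s,j \right)} = 188 - 137 s$
$\frac{1}{X{\left(-196,139 \right)} + l{\left(172,176 \right)}} = \frac{1}{\left(188 - -26852\right) + 2 \cdot 176} = \frac{1}{\left(188 + 26852\right) + 352} = \frac{1}{27040 + 352} = \frac{1}{27392}$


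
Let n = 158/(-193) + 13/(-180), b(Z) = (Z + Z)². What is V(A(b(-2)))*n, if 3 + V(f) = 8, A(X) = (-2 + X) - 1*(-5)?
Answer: -30949/6948 ≈ -4.4544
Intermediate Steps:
b(Z) = 4*Z² (b(Z) = (2*Z)² = 4*Z²)
A(X) = 3 + X (A(X) = (-2 + X) + 5 = 3 + X)
V(f) = 5 (V(f) = -3 + 8 = 5)
n = -30949/34740 (n = 158*(-1/193) + 13*(-1/180) = -158/193 - 13/180 = -30949/34740 ≈ -0.89087)
V(A(b(-2)))*n = 5*(-30949/34740) = -30949/6948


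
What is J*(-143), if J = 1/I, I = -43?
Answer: 143/43 ≈ 3.3256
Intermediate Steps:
J = -1/43 (J = 1/(-43) = -1/43 ≈ -0.023256)
J*(-143) = -1/43*(-143) = 143/43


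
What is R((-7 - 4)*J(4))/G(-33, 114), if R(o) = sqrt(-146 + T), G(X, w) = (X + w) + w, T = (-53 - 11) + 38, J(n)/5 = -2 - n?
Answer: 2*I*sqrt(43)/195 ≈ 0.067256*I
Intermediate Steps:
J(n) = -10 - 5*n (J(n) = 5*(-2 - n) = -10 - 5*n)
T = -26 (T = -64 + 38 = -26)
G(X, w) = X + 2*w
R(o) = 2*I*sqrt(43) (R(o) = sqrt(-146 - 26) = sqrt(-172) = 2*I*sqrt(43))
R((-7 - 4)*J(4))/G(-33, 114) = (2*I*sqrt(43))/(-33 + 2*114) = (2*I*sqrt(43))/(-33 + 228) = (2*I*sqrt(43))/195 = (2*I*sqrt(43))*(1/195) = 2*I*sqrt(43)/195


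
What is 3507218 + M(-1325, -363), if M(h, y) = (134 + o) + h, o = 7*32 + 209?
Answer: 3506460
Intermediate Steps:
o = 433 (o = 224 + 209 = 433)
M(h, y) = 567 + h (M(h, y) = (134 + 433) + h = 567 + h)
3507218 + M(-1325, -363) = 3507218 + (567 - 1325) = 3507218 - 758 = 3506460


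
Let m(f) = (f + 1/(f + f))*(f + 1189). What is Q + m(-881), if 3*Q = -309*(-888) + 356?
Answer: -475120238/2643 ≈ -1.7977e+5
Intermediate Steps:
Q = 274748/3 (Q = (-309*(-888) + 356)/3 = (274392 + 356)/3 = (1/3)*274748 = 274748/3 ≈ 91583.)
m(f) = (1189 + f)*(f + 1/(2*f)) (m(f) = (f + 1/(2*f))*(1189 + f) = (1189 + f)*(f + 1/(2*f)))
Q + m(-881) = 274748/3 + (1/2 + (-881)**2 + 1189*(-881) + (1189/2)/(-881)) = 274748/3 + (1/2 + 776161 - 1047509 + (1189/2)*(-1/881)) = 274748/3 + (1/2 + 776161 - 1047509 - 1189/1762) = 274748/3 - 239057742/881 = -475120238/2643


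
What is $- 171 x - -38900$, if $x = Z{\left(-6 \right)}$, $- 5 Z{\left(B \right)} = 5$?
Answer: $39071$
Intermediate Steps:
$Z{\left(B \right)} = -1$ ($Z{\left(B \right)} = \left(- \frac{1}{5}\right) 5 = -1$)
$x = -1$
$- 171 x - -38900 = \left(-171\right) \left(-1\right) - -38900 = 171 + 38900 = 39071$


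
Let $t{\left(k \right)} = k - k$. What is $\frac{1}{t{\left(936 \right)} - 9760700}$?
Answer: $- \frac{1}{9760700} \approx -1.0245 \cdot 10^{-7}$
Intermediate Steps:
$t{\left(k \right)} = 0$
$\frac{1}{t{\left(936 \right)} - 9760700} = \frac{1}{0 - 9760700} = \frac{1}{-9760700} = - \frac{1}{9760700}$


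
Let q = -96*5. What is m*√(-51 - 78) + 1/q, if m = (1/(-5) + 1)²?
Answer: -1/480 + 16*I*√129/25 ≈ -0.0020833 + 7.269*I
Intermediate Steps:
q = -480
m = 16/25 (m = (-⅕ + 1)² = (⅘)² = 16/25 ≈ 0.64000)
m*√(-51 - 78) + 1/q = 16*√(-51 - 78)/25 + 1/(-480) = 16*√(-129)/25 - 1/480 = 16*(I*√129)/25 - 1/480 = 16*I*√129/25 - 1/480 = -1/480 + 16*I*√129/25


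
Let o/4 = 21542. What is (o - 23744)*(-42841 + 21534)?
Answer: -1330068168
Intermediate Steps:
o = 86168 (o = 4*21542 = 86168)
(o - 23744)*(-42841 + 21534) = (86168 - 23744)*(-42841 + 21534) = 62424*(-21307) = -1330068168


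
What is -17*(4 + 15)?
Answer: -323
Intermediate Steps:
-17*(4 + 15) = -17*19 = -323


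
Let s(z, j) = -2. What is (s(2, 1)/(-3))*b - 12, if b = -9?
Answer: -18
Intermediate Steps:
(s(2, 1)/(-3))*b - 12 = -2/(-3)*(-9) - 12 = -2*(-⅓)*(-9) - 12 = (⅔)*(-9) - 12 = -6 - 12 = -18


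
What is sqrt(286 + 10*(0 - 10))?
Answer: sqrt(186) ≈ 13.638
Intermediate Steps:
sqrt(286 + 10*(0 - 10)) = sqrt(286 + 10*(-10)) = sqrt(286 - 100) = sqrt(186)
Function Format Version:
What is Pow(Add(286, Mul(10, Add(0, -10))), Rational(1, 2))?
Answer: Pow(186, Rational(1, 2)) ≈ 13.638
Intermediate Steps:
Pow(Add(286, Mul(10, Add(0, -10))), Rational(1, 2)) = Pow(Add(286, Mul(10, -10)), Rational(1, 2)) = Pow(Add(286, -100), Rational(1, 2)) = Pow(186, Rational(1, 2))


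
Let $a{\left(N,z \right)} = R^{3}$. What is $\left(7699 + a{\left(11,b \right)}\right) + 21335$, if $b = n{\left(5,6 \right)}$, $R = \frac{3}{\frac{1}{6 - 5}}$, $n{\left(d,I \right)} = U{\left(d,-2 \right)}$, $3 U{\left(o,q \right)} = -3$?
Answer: $29061$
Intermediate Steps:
$U{\left(o,q \right)} = -1$ ($U{\left(o,q \right)} = \frac{1}{3} \left(-3\right) = -1$)
$n{\left(d,I \right)} = -1$
$R = 3$ ($R = \frac{3}{1^{-1}} = \frac{3}{1} = 3 \cdot 1 = 3$)
$b = -1$
$a{\left(N,z \right)} = 27$ ($a{\left(N,z \right)} = 3^{3} = 27$)
$\left(7699 + a{\left(11,b \right)}\right) + 21335 = \left(7699 + 27\right) + 21335 = 7726 + 21335 = 29061$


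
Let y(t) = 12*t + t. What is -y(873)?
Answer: -11349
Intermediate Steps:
y(t) = 13*t
-y(873) = -13*873 = -1*11349 = -11349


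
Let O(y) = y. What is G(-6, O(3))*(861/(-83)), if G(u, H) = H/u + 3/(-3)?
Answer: 2583/166 ≈ 15.560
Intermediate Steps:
G(u, H) = -1 + H/u (G(u, H) = H/u + 3*(-1/3) = H/u - 1 = -1 + H/u)
G(-6, O(3))*(861/(-83)) = ((3 - 1*(-6))/(-6))*(861/(-83)) = (-(3 + 6)/6)*(861*(-1/83)) = -1/6*9*(-861/83) = -3/2*(-861/83) = 2583/166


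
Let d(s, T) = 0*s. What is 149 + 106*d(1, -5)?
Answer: 149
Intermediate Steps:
d(s, T) = 0
149 + 106*d(1, -5) = 149 + 106*0 = 149 + 0 = 149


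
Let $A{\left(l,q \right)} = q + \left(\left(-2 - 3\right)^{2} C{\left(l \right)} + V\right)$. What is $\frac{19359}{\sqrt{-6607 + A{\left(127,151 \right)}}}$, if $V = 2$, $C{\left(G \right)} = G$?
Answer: $- \frac{6453 i \sqrt{3279}}{1093} \approx - 338.07 i$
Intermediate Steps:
$A{\left(l,q \right)} = 2 + q + 25 l$ ($A{\left(l,q \right)} = q + \left(\left(-2 - 3\right)^{2} l + 2\right) = q + \left(\left(-5\right)^{2} l + 2\right) = q + \left(25 l + 2\right) = q + \left(2 + 25 l\right) = 2 + q + 25 l$)
$\frac{19359}{\sqrt{-6607 + A{\left(127,151 \right)}}} = \frac{19359}{\sqrt{-6607 + \left(2 + 151 + 25 \cdot 127\right)}} = \frac{19359}{\sqrt{-6607 + \left(2 + 151 + 3175\right)}} = \frac{19359}{\sqrt{-6607 + 3328}} = \frac{19359}{\sqrt{-3279}} = \frac{19359}{i \sqrt{3279}} = 19359 \left(- \frac{i \sqrt{3279}}{3279}\right) = - \frac{6453 i \sqrt{3279}}{1093}$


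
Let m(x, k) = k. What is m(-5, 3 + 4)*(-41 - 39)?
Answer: -560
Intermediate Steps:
m(-5, 3 + 4)*(-41 - 39) = (3 + 4)*(-41 - 39) = 7*(-80) = -560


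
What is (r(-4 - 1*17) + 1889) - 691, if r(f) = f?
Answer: 1177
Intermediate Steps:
(r(-4 - 1*17) + 1889) - 691 = ((-4 - 1*17) + 1889) - 691 = ((-4 - 17) + 1889) - 691 = (-21 + 1889) - 691 = 1868 - 691 = 1177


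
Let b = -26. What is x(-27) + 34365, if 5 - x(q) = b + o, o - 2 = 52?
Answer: 34342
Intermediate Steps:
o = 54 (o = 2 + 52 = 54)
x(q) = -23 (x(q) = 5 - (-26 + 54) = 5 - 1*28 = 5 - 28 = -23)
x(-27) + 34365 = -23 + 34365 = 34342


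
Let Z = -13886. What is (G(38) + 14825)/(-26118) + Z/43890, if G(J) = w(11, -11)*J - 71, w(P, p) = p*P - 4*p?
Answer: -73483789/95526585 ≈ -0.76925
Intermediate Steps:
w(P, p) = -4*p + P*p (w(P, p) = P*p - 4*p = -4*p + P*p)
G(J) = -71 - 77*J (G(J) = (-11*(-4 + 11))*J - 71 = (-11*7)*J - 71 = -77*J - 71 = -71 - 77*J)
(G(38) + 14825)/(-26118) + Z/43890 = ((-71 - 77*38) + 14825)/(-26118) - 13886/43890 = ((-71 - 2926) + 14825)*(-1/26118) - 13886*1/43890 = (-2997 + 14825)*(-1/26118) - 6943/21945 = 11828*(-1/26118) - 6943/21945 = -5914/13059 - 6943/21945 = -73483789/95526585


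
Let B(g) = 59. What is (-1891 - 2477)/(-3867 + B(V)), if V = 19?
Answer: 39/34 ≈ 1.1471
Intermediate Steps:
(-1891 - 2477)/(-3867 + B(V)) = (-1891 - 2477)/(-3867 + 59) = -4368/(-3808) = -4368*(-1/3808) = 39/34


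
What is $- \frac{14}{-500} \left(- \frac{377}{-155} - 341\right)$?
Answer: $- \frac{183673}{19375} \approx -9.4799$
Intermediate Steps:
$- \frac{14}{-500} \left(- \frac{377}{-155} - 341\right) = \left(-14\right) \left(- \frac{1}{500}\right) \left(\left(-377\right) \left(- \frac{1}{155}\right) - 341\right) = \frac{7 \left(\frac{377}{155} - 341\right)}{250} = \frac{7}{250} \left(- \frac{52478}{155}\right) = - \frac{183673}{19375}$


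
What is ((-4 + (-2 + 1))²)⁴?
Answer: 390625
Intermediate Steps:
((-4 + (-2 + 1))²)⁴ = ((-4 - 1)²)⁴ = ((-5)²)⁴ = 25⁴ = 390625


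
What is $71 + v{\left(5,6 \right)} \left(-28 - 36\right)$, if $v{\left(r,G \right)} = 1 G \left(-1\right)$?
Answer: $455$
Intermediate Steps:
$v{\left(r,G \right)} = - G$ ($v{\left(r,G \right)} = G \left(-1\right) = - G$)
$71 + v{\left(5,6 \right)} \left(-28 - 36\right) = 71 + \left(-1\right) 6 \left(-28 - 36\right) = 71 - 6 \left(-28 - 36\right) = 71 - -384 = 71 + 384 = 455$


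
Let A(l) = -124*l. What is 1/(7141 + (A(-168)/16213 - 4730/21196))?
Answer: 5542754/39586691275 ≈ 0.00014002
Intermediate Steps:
1/(7141 + (A(-168)/16213 - 4730/21196)) = 1/(7141 + (-124*(-168)/16213 - 4730/21196)) = 1/(7141 + (20832*(1/16213) - 4730*1/21196)) = 1/(7141 + (672/523 - 2365/10598)) = 1/(7141 + 5884961/5542754) = 1/(39586691275/5542754) = 5542754/39586691275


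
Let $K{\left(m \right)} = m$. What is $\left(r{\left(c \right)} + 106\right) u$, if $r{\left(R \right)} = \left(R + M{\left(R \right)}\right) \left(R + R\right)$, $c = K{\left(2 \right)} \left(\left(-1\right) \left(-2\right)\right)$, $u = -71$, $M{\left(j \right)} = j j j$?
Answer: $-46150$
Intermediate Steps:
$M{\left(j \right)} = j^{3}$ ($M{\left(j \right)} = j^{2} j = j^{3}$)
$c = 4$ ($c = 2 \left(\left(-1\right) \left(-2\right)\right) = 2 \cdot 2 = 4$)
$r{\left(R \right)} = 2 R \left(R + R^{3}\right)$ ($r{\left(R \right)} = \left(R + R^{3}\right) \left(R + R\right) = \left(R + R^{3}\right) 2 R = 2 R \left(R + R^{3}\right)$)
$\left(r{\left(c \right)} + 106\right) u = \left(2 \cdot 4^{2} \left(1 + 4^{2}\right) + 106\right) \left(-71\right) = \left(2 \cdot 16 \left(1 + 16\right) + 106\right) \left(-71\right) = \left(2 \cdot 16 \cdot 17 + 106\right) \left(-71\right) = \left(544 + 106\right) \left(-71\right) = 650 \left(-71\right) = -46150$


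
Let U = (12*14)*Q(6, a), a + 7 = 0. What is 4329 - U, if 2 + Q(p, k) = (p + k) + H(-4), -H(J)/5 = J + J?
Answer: -1887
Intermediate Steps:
a = -7 (a = -7 + 0 = -7)
H(J) = -10*J (H(J) = -5*(J + J) = -10*J)
Q(p, k) = 38 + k + p (Q(p, k) = -2 + ((p + k) - 10*(-4)) = -2 + ((k + p) + 40) = -2 + (40 + k + p) = 38 + k + p)
U = 6216 (U = (12*14)*(38 - 7 + 6) = 168*37 = 6216)
4329 - U = 4329 - 1*6216 = 4329 - 6216 = -1887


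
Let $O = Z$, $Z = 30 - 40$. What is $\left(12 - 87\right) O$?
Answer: $750$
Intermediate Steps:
$Z = -10$
$O = -10$
$\left(12 - 87\right) O = \left(12 - 87\right) \left(-10\right) = \left(-75\right) \left(-10\right) = 750$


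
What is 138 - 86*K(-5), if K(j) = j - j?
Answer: 138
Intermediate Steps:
K(j) = 0
138 - 86*K(-5) = 138 - 86*0 = 138 + 0 = 138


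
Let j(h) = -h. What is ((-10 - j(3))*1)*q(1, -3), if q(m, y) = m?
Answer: -7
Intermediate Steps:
((-10 - j(3))*1)*q(1, -3) = ((-10 - (-1)*3)*1)*1 = ((-10 - 1*(-3))*1)*1 = ((-10 + 3)*1)*1 = -7*1*1 = -7*1 = -7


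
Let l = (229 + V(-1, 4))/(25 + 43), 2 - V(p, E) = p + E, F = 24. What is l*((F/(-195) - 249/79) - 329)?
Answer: -97255224/87295 ≈ -1114.1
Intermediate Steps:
V(p, E) = 2 - E - p (V(p, E) = 2 - (p + E) = 2 - (E + p) = 2 + (-E - p) = 2 - E - p)
l = 57/17 (l = (229 + (2 - 1*4 - 1*(-1)))/(25 + 43) = (229 + (2 - 4 + 1))/68 = (229 - 1)*(1/68) = 228*(1/68) = 57/17 ≈ 3.3529)
l*((F/(-195) - 249/79) - 329) = 57*((24/(-195) - 249/79) - 329)/17 = 57*((24*(-1/195) - 249*1/79) - 329)/17 = 57*((-8/65 - 249/79) - 329)/17 = 57*(-16817/5135 - 329)/17 = (57/17)*(-1706232/5135) = -97255224/87295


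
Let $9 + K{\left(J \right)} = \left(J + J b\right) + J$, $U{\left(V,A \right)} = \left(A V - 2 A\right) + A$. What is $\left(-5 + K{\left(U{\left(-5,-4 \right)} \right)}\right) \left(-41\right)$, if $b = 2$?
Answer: $-3362$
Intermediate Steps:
$U{\left(V,A \right)} = - A + A V$ ($U{\left(V,A \right)} = \left(- 2 A + A V\right) + A = - A + A V$)
$K{\left(J \right)} = -9 + 4 J$ ($K{\left(J \right)} = -9 + \left(\left(J + J 2\right) + J\right) = -9 + \left(\left(J + 2 J\right) + J\right) = -9 + \left(3 J + J\right) = -9 + 4 J$)
$\left(-5 + K{\left(U{\left(-5,-4 \right)} \right)}\right) \left(-41\right) = \left(-5 - \left(9 - 4 \left(- 4 \left(-1 - 5\right)\right)\right)\right) \left(-41\right) = \left(-5 - \left(9 - 4 \left(\left(-4\right) \left(-6\right)\right)\right)\right) \left(-41\right) = \left(-5 + \left(-9 + 4 \cdot 24\right)\right) \left(-41\right) = \left(-5 + \left(-9 + 96\right)\right) \left(-41\right) = \left(-5 + 87\right) \left(-41\right) = 82 \left(-41\right) = -3362$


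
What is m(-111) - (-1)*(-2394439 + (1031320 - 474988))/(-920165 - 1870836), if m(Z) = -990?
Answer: -2761252883/2791001 ≈ -989.34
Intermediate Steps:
m(-111) - (-1)*(-2394439 + (1031320 - 474988))/(-920165 - 1870836) = -990 - (-1)*(-2394439 + (1031320 - 474988))/(-920165 - 1870836) = -990 - (-1)*(-2394439 + 556332)/(-2791001) = -990 - (-1)*(-1838107*(-1/2791001)) = -990 - (-1)*1838107/2791001 = -990 - 1*(-1838107/2791001) = -990 + 1838107/2791001 = -2761252883/2791001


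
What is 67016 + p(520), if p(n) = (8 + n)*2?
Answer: 68072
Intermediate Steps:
p(n) = 16 + 2*n
67016 + p(520) = 67016 + (16 + 2*520) = 67016 + (16 + 1040) = 67016 + 1056 = 68072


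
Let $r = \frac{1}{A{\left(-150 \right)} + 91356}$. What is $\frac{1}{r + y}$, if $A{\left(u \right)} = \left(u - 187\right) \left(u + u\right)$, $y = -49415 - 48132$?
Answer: $- \frac{192456}{18773505431} \approx -1.0251 \cdot 10^{-5}$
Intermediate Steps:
$y = -97547$
$A{\left(u \right)} = 2 u \left(-187 + u\right)$ ($A{\left(u \right)} = \left(-187 + u\right) 2 u = 2 u \left(-187 + u\right)$)
$r = \frac{1}{192456}$ ($r = \frac{1}{2 \left(-150\right) \left(-187 - 150\right) + 91356} = \frac{1}{2 \left(-150\right) \left(-337\right) + 91356} = \frac{1}{101100 + 91356} = \frac{1}{192456} \approx 5.196 \cdot 10^{-6}$)
$\frac{1}{r + y} = \frac{1}{\frac{1}{192456} - 97547} = \frac{1}{- \frac{18773505431}{192456}} = - \frac{192456}{18773505431}$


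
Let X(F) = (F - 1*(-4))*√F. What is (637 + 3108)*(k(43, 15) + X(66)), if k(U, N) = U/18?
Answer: 161035/18 + 262150*√66 ≈ 2.1387e+6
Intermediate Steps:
k(U, N) = U/18 (k(U, N) = U*(1/18) = U/18)
X(F) = √F*(4 + F) (X(F) = (F + 4)*√F = (4 + F)*√F = √F*(4 + F))
(637 + 3108)*(k(43, 15) + X(66)) = (637 + 3108)*((1/18)*43 + √66*(4 + 66)) = 3745*(43/18 + √66*70) = 3745*(43/18 + 70*√66) = 161035/18 + 262150*√66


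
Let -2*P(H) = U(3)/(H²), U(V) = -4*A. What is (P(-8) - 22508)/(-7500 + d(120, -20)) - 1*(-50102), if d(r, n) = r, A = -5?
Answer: 1314756509/26240 ≈ 50105.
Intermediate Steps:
U(V) = 20 (U(V) = -4*(-5) = 20)
P(H) = -10/H² (P(H) = -10/(H²) = -10/H²)
(P(-8) - 22508)/(-7500 + d(120, -20)) - 1*(-50102) = (-10/(-8)² - 22508)/(-7500 + 120) - 1*(-50102) = (-10*1/64 - 22508)/(-7380) + 50102 = (-5/32 - 22508)*(-1/7380) + 50102 = -720261/32*(-1/7380) + 50102 = 80029/26240 + 50102 = 1314756509/26240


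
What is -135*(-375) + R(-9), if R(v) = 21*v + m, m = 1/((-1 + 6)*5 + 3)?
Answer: 1412209/28 ≈ 50436.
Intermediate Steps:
m = 1/28 (m = 1/(5*5 + 3) = 1/(25 + 3) = 1/28 ≈ 0.035714)
R(v) = 1/28 + 21*v (R(v) = 21*v + 1/28 = 1/28 + 21*v)
-135*(-375) + R(-9) = -135*(-375) + (1/28 + 21*(-9)) = 50625 + (1/28 - 189) = 50625 - 5291/28 = 1412209/28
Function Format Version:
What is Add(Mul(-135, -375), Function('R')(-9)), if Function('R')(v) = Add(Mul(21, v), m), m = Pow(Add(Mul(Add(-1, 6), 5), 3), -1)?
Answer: Rational(1412209, 28) ≈ 50436.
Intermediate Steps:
m = Rational(1, 28) (m = Pow(Add(Mul(5, 5), 3), -1) = Pow(Add(25, 3), -1) = Pow(28, -1) = Rational(1, 28) ≈ 0.035714)
Function('R')(v) = Add(Rational(1, 28), Mul(21, v)) (Function('R')(v) = Add(Mul(21, v), Rational(1, 28)) = Add(Rational(1, 28), Mul(21, v)))
Add(Mul(-135, -375), Function('R')(-9)) = Add(Mul(-135, -375), Add(Rational(1, 28), Mul(21, -9))) = Add(50625, Add(Rational(1, 28), -189)) = Add(50625, Rational(-5291, 28)) = Rational(1412209, 28)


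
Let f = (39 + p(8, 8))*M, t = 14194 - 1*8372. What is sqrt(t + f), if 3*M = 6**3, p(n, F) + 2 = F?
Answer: sqrt(9062) ≈ 95.195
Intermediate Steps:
p(n, F) = -2 + F
M = 72 (M = (1/3)*6**3 = (1/3)*216 = 72)
t = 5822 (t = 14194 - 8372 = 5822)
f = 3240 (f = (39 + (-2 + 8))*72 = (39 + 6)*72 = 45*72 = 3240)
sqrt(t + f) = sqrt(5822 + 3240) = sqrt(9062)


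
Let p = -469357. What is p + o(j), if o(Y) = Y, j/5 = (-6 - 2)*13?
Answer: -469877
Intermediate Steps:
j = -520 (j = 5*((-6 - 2)*13) = 5*(-8*13) = 5*(-104) = -520)
p + o(j) = -469357 - 520 = -469877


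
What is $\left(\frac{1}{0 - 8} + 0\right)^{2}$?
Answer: $\frac{1}{64} \approx 0.015625$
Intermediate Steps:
$\left(\frac{1}{0 - 8} + 0\right)^{2} = \left(\frac{1}{-8} + 0\right)^{2} = \left(- \frac{1}{8} + 0\right)^{2} = \left(- \frac{1}{8}\right)^{2} = \frac{1}{64}$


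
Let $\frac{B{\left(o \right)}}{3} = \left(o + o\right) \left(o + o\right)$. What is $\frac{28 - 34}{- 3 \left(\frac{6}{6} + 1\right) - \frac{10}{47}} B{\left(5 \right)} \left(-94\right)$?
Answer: $- \frac{1988100}{73} \approx -27234.0$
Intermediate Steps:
$B{\left(o \right)} = 12 o^{2}$ ($B{\left(o \right)} = 3 \left(o + o\right) \left(o + o\right) = 3 \cdot 2 o 2 o = 3 \cdot 4 o^{2} = 12 o^{2}$)
$\frac{28 - 34}{- 3 \left(\frac{6}{6} + 1\right) - \frac{10}{47}} B{\left(5 \right)} \left(-94\right) = \frac{28 - 34}{- 3 \left(\frac{6}{6} + 1\right) - \frac{10}{47}} \cdot 12 \cdot 5^{2} \left(-94\right) = - \frac{6}{- 3 \left(6 \cdot \frac{1}{6} + 1\right) - \frac{10}{47}} \cdot 12 \cdot 25 \left(-94\right) = - \frac{6}{- 3 \left(1 + 1\right) - \frac{10}{47}} \cdot 300 \left(-94\right) = - \frac{6}{\left(-3\right) 2 - \frac{10}{47}} \cdot 300 \left(-94\right) = - \frac{6}{-6 - \frac{10}{47}} \cdot 300 \left(-94\right) = - \frac{6}{- \frac{292}{47}} \cdot 300 \left(-94\right) = \left(-6\right) \left(- \frac{47}{292}\right) 300 \left(-94\right) = \frac{141}{146} \cdot 300 \left(-94\right) = \frac{21150}{73} \left(-94\right) = - \frac{1988100}{73}$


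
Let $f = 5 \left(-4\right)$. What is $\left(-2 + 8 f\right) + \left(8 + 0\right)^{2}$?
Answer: $-98$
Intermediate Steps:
$f = -20$
$\left(-2 + 8 f\right) + \left(8 + 0\right)^{2} = \left(-2 + 8 \left(-20\right)\right) + \left(8 + 0\right)^{2} = \left(-2 - 160\right) + 8^{2} = -162 + 64 = -98$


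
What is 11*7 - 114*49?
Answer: -5509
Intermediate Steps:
11*7 - 114*49 = 77 - 5586 = -5509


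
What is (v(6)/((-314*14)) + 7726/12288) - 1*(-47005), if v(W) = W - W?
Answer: 288802583/6144 ≈ 47006.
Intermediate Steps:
v(W) = 0
(v(6)/((-314*14)) + 7726/12288) - 1*(-47005) = (0/((-314*14)) + 7726/12288) - 1*(-47005) = (0/(-4396) + 7726*(1/12288)) + 47005 = (0*(-1/4396) + 3863/6144) + 47005 = (0 + 3863/6144) + 47005 = 3863/6144 + 47005 = 288802583/6144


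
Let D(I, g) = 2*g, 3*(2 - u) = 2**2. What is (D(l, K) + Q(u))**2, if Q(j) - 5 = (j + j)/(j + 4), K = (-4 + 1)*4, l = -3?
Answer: 17161/49 ≈ 350.22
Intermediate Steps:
K = -12 (K = -3*4 = -12)
u = 2/3 (u = 2 - 1/3*2**2 = 2 - 1/3*4 = 2 - 4/3 = 2/3 ≈ 0.66667)
Q(j) = 5 + 2*j/(4 + j) (Q(j) = 5 + (j + j)/(j + 4) = 5 + (2*j)/(4 + j) = 5 + 2*j/(4 + j))
(D(l, K) + Q(u))**2 = (2*(-12) + (20 + 7*(2/3))/(4 + 2/3))**2 = (-24 + (20 + 14/3)/(14/3))**2 = (-24 + (3/14)*(74/3))**2 = (-24 + 37/7)**2 = (-131/7)**2 = 17161/49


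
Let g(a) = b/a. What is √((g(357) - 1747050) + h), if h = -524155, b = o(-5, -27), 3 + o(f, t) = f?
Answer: I*√289462808901/357 ≈ 1507.1*I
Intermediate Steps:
o(f, t) = -3 + f
b = -8 (b = -3 - 5 = -8)
g(a) = -8/a
√((g(357) - 1747050) + h) = √((-8/357 - 1747050) - 524155) = √(-623696858/357 - 524155) = √(-810820193/357) = I*√289462808901/357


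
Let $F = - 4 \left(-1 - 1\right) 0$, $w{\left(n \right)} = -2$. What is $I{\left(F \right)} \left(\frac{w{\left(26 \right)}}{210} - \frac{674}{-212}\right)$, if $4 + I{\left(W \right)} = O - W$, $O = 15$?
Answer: $\frac{388069}{11130} \approx 34.867$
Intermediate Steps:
$F = 0$ ($F = - 4 \left(-1 - 1\right) 0 = \left(-4\right) \left(-2\right) 0 = 8 \cdot 0 = 0$)
$I{\left(W \right)} = 11 - W$ ($I{\left(W \right)} = -4 - \left(-15 + W\right) = 11 - W$)
$I{\left(F \right)} \left(\frac{w{\left(26 \right)}}{210} - \frac{674}{-212}\right) = \left(11 - 0\right) \left(- \frac{2}{210} - \frac{674}{-212}\right) = \left(11 + 0\right) \left(\left(-2\right) \frac{1}{210} - - \frac{337}{106}\right) = 11 \left(- \frac{1}{105} + \frac{337}{106}\right) = 11 \cdot \frac{35279}{11130} = \frac{388069}{11130}$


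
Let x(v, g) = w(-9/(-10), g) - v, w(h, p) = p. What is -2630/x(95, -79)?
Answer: 1315/87 ≈ 15.115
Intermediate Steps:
x(v, g) = g - v
-2630/x(95, -79) = -2630/(-79 - 1*95) = -2630/(-79 - 95) = -2630/(-174) = -2630*(-1/174) = 1315/87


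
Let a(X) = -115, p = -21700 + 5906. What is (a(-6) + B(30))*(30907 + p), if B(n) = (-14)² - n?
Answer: 770763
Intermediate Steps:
p = -15794
B(n) = 196 - n
(a(-6) + B(30))*(30907 + p) = (-115 + (196 - 1*30))*(30907 - 15794) = (-115 + (196 - 30))*15113 = (-115 + 166)*15113 = 51*15113 = 770763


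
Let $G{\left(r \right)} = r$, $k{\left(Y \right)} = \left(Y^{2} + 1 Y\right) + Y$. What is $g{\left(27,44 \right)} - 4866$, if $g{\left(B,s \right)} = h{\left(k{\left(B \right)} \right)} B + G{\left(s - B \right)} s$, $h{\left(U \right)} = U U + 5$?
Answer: $16549420$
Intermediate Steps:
$k{\left(Y \right)} = Y^{2} + 2 Y$ ($k{\left(Y \right)} = \left(Y^{2} + Y\right) + Y = \left(Y + Y^{2}\right) + Y = Y^{2} + 2 Y$)
$h{\left(U \right)} = 5 + U^{2}$ ($h{\left(U \right)} = U^{2} + 5 = 5 + U^{2}$)
$g{\left(B,s \right)} = B \left(5 + B^{2} \left(2 + B\right)^{2}\right) + s \left(s - B\right)$ ($g{\left(B,s \right)} = \left(5 + \left(B \left(2 + B\right)\right)^{2}\right) B + \left(s - B\right) s = \left(5 + B^{2} \left(2 + B\right)^{2}\right) B + s \left(s - B\right) = B \left(5 + B^{2} \left(2 + B\right)^{2}\right) + s \left(s - B\right)$)
$g{\left(27,44 \right)} - 4866 = \left(27 \left(5 + 27^{2} \left(2 + 27\right)^{2}\right) - 44 \left(27 - 44\right)\right) - 4866 = \left(27 \left(5 + 729 \cdot 29^{2}\right) - 44 \left(27 - 44\right)\right) - 4866 = \left(27 \left(5 + 729 \cdot 841\right) - 44 \left(-17\right)\right) - 4866 = \left(27 \left(5 + 613089\right) + 748\right) - 4866 = \left(27 \cdot 613094 + 748\right) - 4866 = \left(16553538 + 748\right) - 4866 = 16554286 - 4866 = 16549420$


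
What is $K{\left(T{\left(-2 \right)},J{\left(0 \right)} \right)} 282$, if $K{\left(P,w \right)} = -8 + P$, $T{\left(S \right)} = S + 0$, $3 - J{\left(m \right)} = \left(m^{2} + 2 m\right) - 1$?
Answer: $-2820$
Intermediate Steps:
$J{\left(m \right)} = 4 - m^{2} - 2 m$ ($J{\left(m \right)} = 3 - \left(\left(m^{2} + 2 m\right) - 1\right) = 3 - \left(-1 + m^{2} + 2 m\right) = 4 - m^{2} - 2 m$)
$T{\left(S \right)} = S$
$K{\left(T{\left(-2 \right)},J{\left(0 \right)} \right)} 282 = \left(-8 - 2\right) 282 = \left(-10\right) 282 = -2820$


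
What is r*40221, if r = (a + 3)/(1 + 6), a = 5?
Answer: 321768/7 ≈ 45967.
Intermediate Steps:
r = 8/7 (r = (5 + 3)/(1 + 6) = 8/7 ≈ 1.1429)
r*40221 = (8/7)*40221 = 321768/7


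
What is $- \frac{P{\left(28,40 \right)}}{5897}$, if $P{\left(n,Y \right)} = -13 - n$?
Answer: $\frac{41}{5897} \approx 0.0069527$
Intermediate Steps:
$- \frac{P{\left(28,40 \right)}}{5897} = - \frac{-13 - 28}{5897} = - \frac{-41}{5897} = \left(-1\right) \left(- \frac{41}{5897}\right) = \frac{41}{5897}$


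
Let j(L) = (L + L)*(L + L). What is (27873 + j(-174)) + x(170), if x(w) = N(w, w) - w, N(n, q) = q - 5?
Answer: 148972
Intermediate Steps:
N(n, q) = -5 + q
x(w) = -5 (x(w) = (-5 + w) - w = -5)
j(L) = 4*L² (j(L) = (2*L)*(2*L) = 4*L²)
(27873 + j(-174)) + x(170) = (27873 + 4*(-174)²) - 5 = (27873 + 4*30276) - 5 = (27873 + 121104) - 5 = 148977 - 5 = 148972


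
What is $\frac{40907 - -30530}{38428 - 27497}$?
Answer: $\frac{71437}{10931} \approx 6.5353$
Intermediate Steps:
$\frac{40907 - -30530}{38428 - 27497} = \frac{40907 + 30530}{10931} = 71437 \cdot \frac{1}{10931} = \frac{71437}{10931}$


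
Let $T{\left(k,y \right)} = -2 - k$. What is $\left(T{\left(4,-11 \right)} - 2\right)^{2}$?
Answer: $64$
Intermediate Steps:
$\left(T{\left(4,-11 \right)} - 2\right)^{2} = \left(\left(-2 - 4\right) - 2\right)^{2} = \left(-6 - 2\right)^{2} = \left(-8\right)^{2} = 64$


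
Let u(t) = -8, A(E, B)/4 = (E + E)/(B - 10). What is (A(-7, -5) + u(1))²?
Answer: 4096/225 ≈ 18.204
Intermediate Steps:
A(E, B) = 8*E/(-10 + B) (A(E, B) = 4*((E + E)/(B - 10)) = 4*((2*E)/(-10 + B)) = 4*(2*E/(-10 + B)) = 8*E/(-10 + B))
(A(-7, -5) + u(1))² = (8*(-7)/(-10 - 5) - 8)² = (8*(-7)/(-15) - 8)² = (8*(-7)*(-1/15) - 8)² = (56/15 - 8)² = (-64/15)² = 4096/225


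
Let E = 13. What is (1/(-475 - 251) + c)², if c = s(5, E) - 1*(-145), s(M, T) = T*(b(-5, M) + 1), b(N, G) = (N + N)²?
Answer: 1120437069049/527076 ≈ 2.1258e+6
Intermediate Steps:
b(N, G) = 4*N² (b(N, G) = (2*N)² = 4*N²)
s(M, T) = 101*T (s(M, T) = T*(4*(-5)² + 1) = T*(4*25 + 1) = T*(100 + 1) = T*101 = 101*T)
c = 1458 (c = 101*13 - 1*(-145) = 1313 + 145 = 1458)
(1/(-475 - 251) + c)² = (1/(-475 - 251) + 1458)² = (1/(-726) + 1458)² = (-1/726 + 1458)² = (1058507/726)² = 1120437069049/527076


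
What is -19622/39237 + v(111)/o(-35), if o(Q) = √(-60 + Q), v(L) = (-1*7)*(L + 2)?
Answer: -19622/39237 + 791*I*√95/95 ≈ -0.50009 + 81.155*I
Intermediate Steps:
v(L) = -14 - 7*L (v(L) = -7*(2 + L) = -14 - 7*L)
-19622/39237 + v(111)/o(-35) = -19622/39237 + (-14 - 7*111)/(√(-60 - 35)) = -19622*1/39237 + (-14 - 777)/(√(-95)) = -19622/39237 - 791*(-I*√95/95) = -19622/39237 - (-791)*I*√95/95 = -19622/39237 + 791*I*√95/95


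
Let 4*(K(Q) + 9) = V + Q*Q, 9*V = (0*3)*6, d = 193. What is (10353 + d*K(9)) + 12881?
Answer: 101621/4 ≈ 25405.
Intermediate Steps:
V = 0 (V = ((0*3)*6)/9 = (0*6)/9 = (⅑)*0 = 0)
K(Q) = -9 + Q²/4 (K(Q) = -9 + (0 + Q*Q)/4 = -9 + (0 + Q²)/4 = -9 + Q²/4)
(10353 + d*K(9)) + 12881 = (10353 + 193*(-9 + (¼)*9²)) + 12881 = (10353 + 193*(-9 + (¼)*81)) + 12881 = (10353 + 193*(-9 + 81/4)) + 12881 = (10353 + 193*(45/4)) + 12881 = (10353 + 8685/4) + 12881 = 50097/4 + 12881 = 101621/4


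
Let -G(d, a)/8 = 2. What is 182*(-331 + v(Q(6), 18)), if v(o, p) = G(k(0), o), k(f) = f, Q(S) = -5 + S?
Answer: -63154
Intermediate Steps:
G(d, a) = -16 (G(d, a) = -8*2 = -16)
v(o, p) = -16
182*(-331 + v(Q(6), 18)) = 182*(-331 - 16) = 182*(-347) = -63154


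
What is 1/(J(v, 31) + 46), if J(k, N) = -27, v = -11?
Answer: 1/19 ≈ 0.052632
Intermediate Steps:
1/(J(v, 31) + 46) = 1/(-27 + 46) = 1/19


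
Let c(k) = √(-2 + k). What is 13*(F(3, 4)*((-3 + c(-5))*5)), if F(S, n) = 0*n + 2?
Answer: -390 + 130*I*√7 ≈ -390.0 + 343.95*I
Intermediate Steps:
F(S, n) = 2 (F(S, n) = 0 + 2 = 2)
13*(F(3, 4)*((-3 + c(-5))*5)) = 13*(2*((-3 + √(-2 - 5))*5)) = 13*(2*((-3 + √(-7))*5)) = 13*(2*((-3 + I*√7)*5)) = 13*(2*(-15 + 5*I*√7)) = 13*(-30 + 10*I*√7) = -390 + 130*I*√7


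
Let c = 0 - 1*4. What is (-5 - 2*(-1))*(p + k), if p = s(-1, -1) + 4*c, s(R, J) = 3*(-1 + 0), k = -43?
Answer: 186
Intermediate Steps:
c = -4 (c = 0 - 4 = -4)
s(R, J) = -3 (s(R, J) = 3*(-1) = -3)
p = -19 (p = -3 + 4*(-4) = -3 - 16 = -19)
(-5 - 2*(-1))*(p + k) = (-5 - 2*(-1))*(-19 - 43) = (-5 + 2)*(-62) = -3*(-62) = 186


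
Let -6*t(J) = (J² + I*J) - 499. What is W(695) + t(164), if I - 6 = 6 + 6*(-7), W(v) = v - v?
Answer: -7159/2 ≈ -3579.5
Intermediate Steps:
W(v) = 0
I = -30 (I = 6 + (6 + 6*(-7)) = 6 + (6 - 42) = 6 - 36 = -30)
t(J) = 499/6 + 5*J - J²/6 (t(J) = -((J² - 30*J) - 499)/6 = -(-499 + J² - 30*J)/6 = 499/6 + 5*J - J²/6)
W(695) + t(164) = 0 + (499/6 + 5*164 - ⅙*164²) = 0 + (499/6 + 820 - ⅙*26896) = 0 + (499/6 + 820 - 13448/3) = 0 - 7159/2 = -7159/2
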